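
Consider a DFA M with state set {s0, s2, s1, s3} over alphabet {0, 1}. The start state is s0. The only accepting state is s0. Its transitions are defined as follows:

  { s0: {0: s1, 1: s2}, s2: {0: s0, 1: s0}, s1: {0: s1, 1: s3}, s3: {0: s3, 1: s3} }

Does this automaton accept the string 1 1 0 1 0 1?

No

s0 → s2 → s0 → s1 → s3 → s3 → s3
End state s3 is not accepting.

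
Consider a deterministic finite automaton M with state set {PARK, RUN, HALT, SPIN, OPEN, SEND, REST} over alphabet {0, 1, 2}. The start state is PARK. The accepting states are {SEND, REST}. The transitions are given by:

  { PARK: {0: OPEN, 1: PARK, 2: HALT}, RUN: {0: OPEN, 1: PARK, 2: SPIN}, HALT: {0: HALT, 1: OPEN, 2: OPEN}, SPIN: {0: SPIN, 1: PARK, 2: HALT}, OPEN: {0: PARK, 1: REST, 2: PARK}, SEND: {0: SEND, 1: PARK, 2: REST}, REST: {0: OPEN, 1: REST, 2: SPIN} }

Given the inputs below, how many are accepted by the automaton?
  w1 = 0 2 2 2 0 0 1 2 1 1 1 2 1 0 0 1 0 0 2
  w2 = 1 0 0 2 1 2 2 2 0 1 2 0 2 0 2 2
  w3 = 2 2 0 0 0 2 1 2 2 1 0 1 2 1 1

1

w1: PARK → OPEN → PARK → HALT → OPEN → PARK → OPEN → REST → SPIN → PARK → PARK → PARK → HALT → OPEN → PARK → OPEN → REST → OPEN → PARK → HALT  → end HALT, rejected
w2: PARK → PARK → OPEN → PARK → HALT → OPEN → PARK → HALT → OPEN → PARK → PARK → HALT → HALT → OPEN → PARK → HALT → OPEN  → end OPEN, rejected
w3: PARK → HALT → OPEN → PARK → OPEN → PARK → HALT → OPEN → PARK → HALT → OPEN → PARK → PARK → HALT → OPEN → REST  → end REST, accepted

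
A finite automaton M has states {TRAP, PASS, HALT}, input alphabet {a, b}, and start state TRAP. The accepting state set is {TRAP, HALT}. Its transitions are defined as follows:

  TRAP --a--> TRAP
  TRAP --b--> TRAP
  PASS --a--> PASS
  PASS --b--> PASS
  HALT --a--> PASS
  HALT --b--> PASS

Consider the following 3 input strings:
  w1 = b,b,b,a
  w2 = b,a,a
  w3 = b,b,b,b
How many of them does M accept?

w1: Trace: TRAP -b-> TRAP -b-> TRAP -b-> TRAP -a-> TRAP  → end TRAP, accepted
w2: Trace: TRAP -b-> TRAP -a-> TRAP -a-> TRAP  → end TRAP, accepted
w3: Trace: TRAP -b-> TRAP -b-> TRAP -b-> TRAP -b-> TRAP  → end TRAP, accepted

3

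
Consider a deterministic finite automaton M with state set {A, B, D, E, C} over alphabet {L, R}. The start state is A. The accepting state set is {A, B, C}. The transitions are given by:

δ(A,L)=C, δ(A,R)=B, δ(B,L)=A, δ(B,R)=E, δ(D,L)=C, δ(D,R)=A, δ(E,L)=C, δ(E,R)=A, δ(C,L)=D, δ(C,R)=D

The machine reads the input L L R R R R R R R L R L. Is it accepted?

Yes

Trace: A -L-> C -L-> D -R-> A -R-> B -R-> E -R-> A -R-> B -R-> E -R-> A -L-> C -R-> D -L-> C
End state C is accepting.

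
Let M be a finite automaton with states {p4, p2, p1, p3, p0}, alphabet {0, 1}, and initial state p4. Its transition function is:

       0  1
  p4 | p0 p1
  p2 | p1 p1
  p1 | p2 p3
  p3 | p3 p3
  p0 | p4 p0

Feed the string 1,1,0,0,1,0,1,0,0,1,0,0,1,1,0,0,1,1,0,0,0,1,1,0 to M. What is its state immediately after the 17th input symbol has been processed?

p3

start at p4
read '1': p4 → p1
read '1': p1 → p3
read '0': p3 → p3
read '0': p3 → p3
read '1': p3 → p3
read '0': p3 → p3
read '1': p3 → p3
read '0': p3 → p3
read '0': p3 → p3
read '1': p3 → p3
read '0': p3 → p3
read '0': p3 → p3
read '1': p3 → p3
read '1': p3 → p3
read '0': p3 → p3
read '0': p3 → p3
read '1': p3 → p3
After 17 symbols: p3.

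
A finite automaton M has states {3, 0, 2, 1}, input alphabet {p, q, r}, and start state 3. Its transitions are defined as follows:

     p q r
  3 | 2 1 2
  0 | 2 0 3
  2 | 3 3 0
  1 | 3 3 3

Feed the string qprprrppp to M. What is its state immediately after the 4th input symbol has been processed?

start at 3
read 'q': 3 → 1
read 'p': 1 → 3
read 'r': 3 → 2
read 'p': 2 → 3
After 4 symbols: 3.

3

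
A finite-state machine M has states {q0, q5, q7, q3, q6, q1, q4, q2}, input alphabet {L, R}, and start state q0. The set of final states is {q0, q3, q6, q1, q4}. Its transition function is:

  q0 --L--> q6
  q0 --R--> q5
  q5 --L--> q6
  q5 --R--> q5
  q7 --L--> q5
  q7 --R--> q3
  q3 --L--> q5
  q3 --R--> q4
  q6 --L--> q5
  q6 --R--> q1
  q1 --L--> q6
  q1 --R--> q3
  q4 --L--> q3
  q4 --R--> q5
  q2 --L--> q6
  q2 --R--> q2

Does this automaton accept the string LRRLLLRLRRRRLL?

No

q0 → q6 → q1 → q3 → q5 → q6 → q5 → q5 → q6 → q1 → q3 → q4 → q5 → q6 → q5
End state q5 is not accepting.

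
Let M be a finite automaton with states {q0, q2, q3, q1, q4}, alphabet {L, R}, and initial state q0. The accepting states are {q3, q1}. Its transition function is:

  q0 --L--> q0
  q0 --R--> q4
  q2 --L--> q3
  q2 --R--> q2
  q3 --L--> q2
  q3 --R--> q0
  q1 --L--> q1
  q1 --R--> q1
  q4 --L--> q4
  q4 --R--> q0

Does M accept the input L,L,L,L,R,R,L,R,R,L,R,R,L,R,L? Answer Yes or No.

No

Trace: q0 -L-> q0 -L-> q0 -L-> q0 -L-> q0 -R-> q4 -R-> q0 -L-> q0 -R-> q4 -R-> q0 -L-> q0 -R-> q4 -R-> q0 -L-> q0 -R-> q4 -L-> q4
End state q4 is not accepting.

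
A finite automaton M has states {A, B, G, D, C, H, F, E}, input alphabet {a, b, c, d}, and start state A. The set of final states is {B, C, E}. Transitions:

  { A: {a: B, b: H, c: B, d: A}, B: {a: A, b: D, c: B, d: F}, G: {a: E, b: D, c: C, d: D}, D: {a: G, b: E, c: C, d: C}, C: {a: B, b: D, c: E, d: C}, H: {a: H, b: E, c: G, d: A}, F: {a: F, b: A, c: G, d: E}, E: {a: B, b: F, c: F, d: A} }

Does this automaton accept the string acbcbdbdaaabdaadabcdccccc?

Trace: A -a-> B -c-> B -b-> D -c-> C -b-> D -d-> C -b-> D -d-> C -a-> B -a-> A -a-> B -b-> D -d-> C -a-> B -a-> A -d-> A -a-> B -b-> D -c-> C -d-> C -c-> E -c-> F -c-> G -c-> C -c-> E
End state E is accepting.

Yes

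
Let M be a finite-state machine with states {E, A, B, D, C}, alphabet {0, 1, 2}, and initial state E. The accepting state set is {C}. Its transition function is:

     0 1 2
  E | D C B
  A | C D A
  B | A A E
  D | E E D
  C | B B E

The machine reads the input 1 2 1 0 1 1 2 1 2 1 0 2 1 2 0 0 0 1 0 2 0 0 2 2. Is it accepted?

start at E
read '1': E → C
read '2': C → E
read '1': E → C
read '0': C → B
read '1': B → A
read '1': A → D
read '2': D → D
read '1': D → E
read '2': E → B
read '1': B → A
read '0': A → C
read '2': C → E
read '1': E → C
read '2': C → E
read '0': E → D
read '0': D → E
read '0': E → D
read '1': D → E
read '0': E → D
read '2': D → D
read '0': D → E
read '0': E → D
read '2': D → D
read '2': D → D
End state D is not accepting.

No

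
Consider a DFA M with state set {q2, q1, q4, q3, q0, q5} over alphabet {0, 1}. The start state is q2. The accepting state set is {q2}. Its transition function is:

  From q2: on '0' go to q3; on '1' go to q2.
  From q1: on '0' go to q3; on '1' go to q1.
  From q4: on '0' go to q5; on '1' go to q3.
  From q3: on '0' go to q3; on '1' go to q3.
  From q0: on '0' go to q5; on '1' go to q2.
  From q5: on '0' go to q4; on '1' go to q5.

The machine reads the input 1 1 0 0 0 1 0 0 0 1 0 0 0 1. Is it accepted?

Trace: q2 -1-> q2 -1-> q2 -0-> q3 -0-> q3 -0-> q3 -1-> q3 -0-> q3 -0-> q3 -0-> q3 -1-> q3 -0-> q3 -0-> q3 -0-> q3 -1-> q3
End state q3 is not accepting.

No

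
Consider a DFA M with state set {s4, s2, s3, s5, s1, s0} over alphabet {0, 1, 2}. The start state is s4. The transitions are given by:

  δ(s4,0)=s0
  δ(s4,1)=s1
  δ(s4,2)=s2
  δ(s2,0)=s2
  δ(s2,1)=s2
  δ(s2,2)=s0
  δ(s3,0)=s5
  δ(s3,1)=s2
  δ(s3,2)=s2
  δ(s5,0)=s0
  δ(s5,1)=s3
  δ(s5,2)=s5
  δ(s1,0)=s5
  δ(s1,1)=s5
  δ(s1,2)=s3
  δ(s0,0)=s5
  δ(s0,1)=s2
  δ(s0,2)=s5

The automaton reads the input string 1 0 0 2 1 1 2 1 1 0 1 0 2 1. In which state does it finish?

s4 → s1 → s5 → s0 → s5 → s3 → s2 → s0 → s2 → s2 → s2 → s2 → s2 → s0 → s2

s2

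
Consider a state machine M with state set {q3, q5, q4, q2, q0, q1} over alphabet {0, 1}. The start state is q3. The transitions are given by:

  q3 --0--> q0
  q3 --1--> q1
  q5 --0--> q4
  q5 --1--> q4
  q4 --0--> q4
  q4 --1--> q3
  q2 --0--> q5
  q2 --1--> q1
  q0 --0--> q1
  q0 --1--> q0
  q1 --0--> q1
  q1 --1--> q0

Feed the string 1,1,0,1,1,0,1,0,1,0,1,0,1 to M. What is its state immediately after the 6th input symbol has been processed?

q1

Trace: q3 -1-> q1 -1-> q0 -0-> q1 -1-> q0 -1-> q0 -0-> q1
After 6 symbols: q1.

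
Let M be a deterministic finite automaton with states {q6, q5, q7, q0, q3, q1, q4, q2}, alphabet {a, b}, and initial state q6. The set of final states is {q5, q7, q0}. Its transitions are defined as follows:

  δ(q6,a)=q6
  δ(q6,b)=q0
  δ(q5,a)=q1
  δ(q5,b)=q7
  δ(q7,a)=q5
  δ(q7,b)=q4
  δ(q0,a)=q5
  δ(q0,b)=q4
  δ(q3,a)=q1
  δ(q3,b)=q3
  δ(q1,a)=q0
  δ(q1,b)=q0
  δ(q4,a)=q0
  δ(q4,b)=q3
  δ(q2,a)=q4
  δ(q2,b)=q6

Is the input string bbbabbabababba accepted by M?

Trace: q6 -b-> q0 -b-> q4 -b-> q3 -a-> q1 -b-> q0 -b-> q4 -a-> q0 -b-> q4 -a-> q0 -b-> q4 -a-> q0 -b-> q4 -b-> q3 -a-> q1
End state q1 is not accepting.

No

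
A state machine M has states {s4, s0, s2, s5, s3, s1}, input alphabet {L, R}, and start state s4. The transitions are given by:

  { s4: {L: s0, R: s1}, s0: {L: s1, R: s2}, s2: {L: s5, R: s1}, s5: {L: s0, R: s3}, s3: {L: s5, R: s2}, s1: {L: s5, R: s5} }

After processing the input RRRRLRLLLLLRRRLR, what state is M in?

s2

Trace: s4 -R-> s1 -R-> s5 -R-> s3 -R-> s2 -L-> s5 -R-> s3 -L-> s5 -L-> s0 -L-> s1 -L-> s5 -L-> s0 -R-> s2 -R-> s1 -R-> s5 -L-> s0 -R-> s2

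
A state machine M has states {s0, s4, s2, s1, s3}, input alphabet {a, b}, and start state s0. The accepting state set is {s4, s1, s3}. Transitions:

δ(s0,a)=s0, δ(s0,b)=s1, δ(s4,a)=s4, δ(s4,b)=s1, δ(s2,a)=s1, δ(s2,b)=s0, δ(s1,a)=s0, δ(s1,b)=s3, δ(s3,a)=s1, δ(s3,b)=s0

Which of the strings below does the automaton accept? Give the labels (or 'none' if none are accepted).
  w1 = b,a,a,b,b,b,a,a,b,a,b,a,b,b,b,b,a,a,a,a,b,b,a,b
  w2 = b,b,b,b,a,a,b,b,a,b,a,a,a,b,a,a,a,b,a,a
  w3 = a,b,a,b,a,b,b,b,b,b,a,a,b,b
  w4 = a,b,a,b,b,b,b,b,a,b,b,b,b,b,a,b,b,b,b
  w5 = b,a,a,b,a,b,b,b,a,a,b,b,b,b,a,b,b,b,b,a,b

w1: Trace: s0 -b-> s1 -a-> s0 -a-> s0 -b-> s1 -b-> s3 -b-> s0 -a-> s0 -a-> s0 -b-> s1 -a-> s0 -b-> s1 -a-> s0 -b-> s1 -b-> s3 -b-> s0 -b-> s1 -a-> s0 -a-> s0 -a-> s0 -a-> s0 -b-> s1 -b-> s3 -a-> s1 -b-> s3  → end s3, accepted
w2: Trace: s0 -b-> s1 -b-> s3 -b-> s0 -b-> s1 -a-> s0 -a-> s0 -b-> s1 -b-> s3 -a-> s1 -b-> s3 -a-> s1 -a-> s0 -a-> s0 -b-> s1 -a-> s0 -a-> s0 -a-> s0 -b-> s1 -a-> s0 -a-> s0  → end s0, rejected
w3: Trace: s0 -a-> s0 -b-> s1 -a-> s0 -b-> s1 -a-> s0 -b-> s1 -b-> s3 -b-> s0 -b-> s1 -b-> s3 -a-> s1 -a-> s0 -b-> s1 -b-> s3  → end s3, accepted
w4: Trace: s0 -a-> s0 -b-> s1 -a-> s0 -b-> s1 -b-> s3 -b-> s0 -b-> s1 -b-> s3 -a-> s1 -b-> s3 -b-> s0 -b-> s1 -b-> s3 -b-> s0 -a-> s0 -b-> s1 -b-> s3 -b-> s0 -b-> s1  → end s1, accepted
w5: Trace: s0 -b-> s1 -a-> s0 -a-> s0 -b-> s1 -a-> s0 -b-> s1 -b-> s3 -b-> s0 -a-> s0 -a-> s0 -b-> s1 -b-> s3 -b-> s0 -b-> s1 -a-> s0 -b-> s1 -b-> s3 -b-> s0 -b-> s1 -a-> s0 -b-> s1  → end s1, accepted

w1, w3, w4, w5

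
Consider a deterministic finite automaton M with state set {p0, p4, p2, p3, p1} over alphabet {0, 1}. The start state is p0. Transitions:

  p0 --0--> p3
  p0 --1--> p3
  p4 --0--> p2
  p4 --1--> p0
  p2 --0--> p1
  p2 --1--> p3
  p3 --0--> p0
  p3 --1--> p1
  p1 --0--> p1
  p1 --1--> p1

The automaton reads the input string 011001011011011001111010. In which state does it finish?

p1

p0 → p3 → p1 → p1 → p1 → p1 → p1 → p1 → p1 → p1 → p1 → p1 → p1 → p1 → p1 → p1 → p1 → p1 → p1 → p1 → p1 → p1 → p1 → p1 → p1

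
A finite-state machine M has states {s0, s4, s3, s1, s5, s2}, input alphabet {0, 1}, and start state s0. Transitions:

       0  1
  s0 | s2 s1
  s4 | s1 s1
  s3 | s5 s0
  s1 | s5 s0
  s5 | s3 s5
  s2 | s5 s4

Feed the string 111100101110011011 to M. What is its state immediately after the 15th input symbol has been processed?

Trace: s0 -1-> s1 -1-> s0 -1-> s1 -1-> s0 -0-> s2 -0-> s5 -1-> s5 -0-> s3 -1-> s0 -1-> s1 -1-> s0 -0-> s2 -0-> s5 -1-> s5 -1-> s5
After 15 symbols: s5.

s5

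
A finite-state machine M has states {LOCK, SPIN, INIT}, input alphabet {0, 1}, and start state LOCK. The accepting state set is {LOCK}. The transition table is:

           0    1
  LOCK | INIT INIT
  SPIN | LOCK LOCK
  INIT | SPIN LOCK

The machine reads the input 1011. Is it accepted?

No

Trace: LOCK -1-> INIT -0-> SPIN -1-> LOCK -1-> INIT
End state INIT is not accepting.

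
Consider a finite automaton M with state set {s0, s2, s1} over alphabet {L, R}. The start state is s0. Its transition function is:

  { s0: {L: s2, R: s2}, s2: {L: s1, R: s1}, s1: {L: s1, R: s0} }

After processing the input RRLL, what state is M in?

s1

start at s0
read 'R': s0 → s2
read 'R': s2 → s1
read 'L': s1 → s1
read 'L': s1 → s1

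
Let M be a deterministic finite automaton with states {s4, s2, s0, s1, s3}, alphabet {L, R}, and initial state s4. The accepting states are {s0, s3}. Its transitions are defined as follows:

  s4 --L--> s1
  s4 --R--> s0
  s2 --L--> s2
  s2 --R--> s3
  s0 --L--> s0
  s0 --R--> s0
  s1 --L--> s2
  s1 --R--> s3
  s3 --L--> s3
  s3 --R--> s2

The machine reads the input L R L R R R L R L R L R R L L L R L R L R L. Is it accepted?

Trace: s4 -L-> s1 -R-> s3 -L-> s3 -R-> s2 -R-> s3 -R-> s2 -L-> s2 -R-> s3 -L-> s3 -R-> s2 -L-> s2 -R-> s3 -R-> s2 -L-> s2 -L-> s2 -L-> s2 -R-> s3 -L-> s3 -R-> s2 -L-> s2 -R-> s3 -L-> s3
End state s3 is accepting.

Yes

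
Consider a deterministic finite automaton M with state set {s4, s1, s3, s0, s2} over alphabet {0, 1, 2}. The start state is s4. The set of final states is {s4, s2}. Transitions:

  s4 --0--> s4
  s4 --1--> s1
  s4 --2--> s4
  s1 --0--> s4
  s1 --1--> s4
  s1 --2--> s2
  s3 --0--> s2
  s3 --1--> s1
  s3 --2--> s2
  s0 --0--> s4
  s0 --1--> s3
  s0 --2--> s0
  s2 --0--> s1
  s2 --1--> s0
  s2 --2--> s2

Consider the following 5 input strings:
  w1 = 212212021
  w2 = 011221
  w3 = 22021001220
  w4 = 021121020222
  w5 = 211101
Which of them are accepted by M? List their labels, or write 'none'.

w4

w1: s4 → s4 → s1 → s2 → s2 → s0 → s0 → s4 → s4 → s1  → end s1, rejected
w2: s4 → s4 → s1 → s4 → s4 → s4 → s1  → end s1, rejected
w3: s4 → s4 → s4 → s4 → s4 → s1 → s4 → s4 → s1 → s2 → s2 → s1  → end s1, rejected
w4: s4 → s4 → s4 → s1 → s4 → s4 → s1 → s4 → s4 → s4 → s4 → s4 → s4  → end s4, accepted
w5: s4 → s4 → s1 → s4 → s1 → s4 → s1  → end s1, rejected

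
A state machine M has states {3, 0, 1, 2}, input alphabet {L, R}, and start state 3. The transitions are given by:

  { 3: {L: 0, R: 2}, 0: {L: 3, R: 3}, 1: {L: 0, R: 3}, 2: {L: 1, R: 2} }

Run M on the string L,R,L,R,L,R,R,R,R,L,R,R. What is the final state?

2

3 → 0 → 3 → 0 → 3 → 0 → 3 → 2 → 2 → 2 → 1 → 3 → 2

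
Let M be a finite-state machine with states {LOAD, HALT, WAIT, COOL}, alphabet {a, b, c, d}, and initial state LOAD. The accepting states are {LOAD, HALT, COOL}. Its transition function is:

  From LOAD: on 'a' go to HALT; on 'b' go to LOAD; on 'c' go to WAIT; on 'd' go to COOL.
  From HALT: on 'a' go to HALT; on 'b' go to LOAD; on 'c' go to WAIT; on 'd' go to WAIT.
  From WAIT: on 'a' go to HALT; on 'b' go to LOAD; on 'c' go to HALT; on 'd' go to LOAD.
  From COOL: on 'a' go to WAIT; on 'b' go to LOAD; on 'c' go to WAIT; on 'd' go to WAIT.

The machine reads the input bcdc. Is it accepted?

start at LOAD
read 'b': LOAD → LOAD
read 'c': LOAD → WAIT
read 'd': WAIT → LOAD
read 'c': LOAD → WAIT
End state WAIT is not accepting.

No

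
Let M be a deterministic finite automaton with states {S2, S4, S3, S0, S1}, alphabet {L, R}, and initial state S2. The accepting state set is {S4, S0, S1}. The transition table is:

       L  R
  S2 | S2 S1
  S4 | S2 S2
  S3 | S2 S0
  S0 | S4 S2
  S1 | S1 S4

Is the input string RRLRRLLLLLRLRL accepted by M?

S2 → S1 → S4 → S2 → S1 → S4 → S2 → S2 → S2 → S2 → S2 → S1 → S1 → S4 → S2
End state S2 is not accepting.

No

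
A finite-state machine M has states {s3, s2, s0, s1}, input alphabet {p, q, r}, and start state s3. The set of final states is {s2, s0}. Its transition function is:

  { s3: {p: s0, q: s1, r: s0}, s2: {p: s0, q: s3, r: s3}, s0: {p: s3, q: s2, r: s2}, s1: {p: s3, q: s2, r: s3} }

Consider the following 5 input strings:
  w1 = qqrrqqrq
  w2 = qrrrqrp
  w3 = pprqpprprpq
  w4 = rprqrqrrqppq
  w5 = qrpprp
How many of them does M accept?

w1: s3 → s1 → s2 → s3 → s0 → s2 → s3 → s0 → s2  → end s2, accepted
w2: s3 → s1 → s3 → s0 → s2 → s3 → s0 → s3  → end s3, rejected
w3: s3 → s0 → s3 → s0 → s2 → s0 → s3 → s0 → s3 → s0 → s3 → s1  → end s1, rejected
w4: s3 → s0 → s3 → s0 → s2 → s3 → s1 → s3 → s0 → s2 → s0 → s3 → s1  → end s1, rejected
w5: s3 → s1 → s3 → s0 → s3 → s0 → s3  → end s3, rejected

1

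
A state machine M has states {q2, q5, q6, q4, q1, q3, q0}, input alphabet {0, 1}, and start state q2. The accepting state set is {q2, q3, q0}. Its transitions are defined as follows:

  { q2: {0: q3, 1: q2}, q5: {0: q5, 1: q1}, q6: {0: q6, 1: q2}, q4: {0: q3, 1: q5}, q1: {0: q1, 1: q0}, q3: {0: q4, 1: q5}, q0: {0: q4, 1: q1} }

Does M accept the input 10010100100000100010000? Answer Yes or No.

Trace: q2 -1-> q2 -0-> q3 -0-> q4 -1-> q5 -0-> q5 -1-> q1 -0-> q1 -0-> q1 -1-> q0 -0-> q4 -0-> q3 -0-> q4 -0-> q3 -0-> q4 -1-> q5 -0-> q5 -0-> q5 -0-> q5 -1-> q1 -0-> q1 -0-> q1 -0-> q1 -0-> q1
End state q1 is not accepting.

No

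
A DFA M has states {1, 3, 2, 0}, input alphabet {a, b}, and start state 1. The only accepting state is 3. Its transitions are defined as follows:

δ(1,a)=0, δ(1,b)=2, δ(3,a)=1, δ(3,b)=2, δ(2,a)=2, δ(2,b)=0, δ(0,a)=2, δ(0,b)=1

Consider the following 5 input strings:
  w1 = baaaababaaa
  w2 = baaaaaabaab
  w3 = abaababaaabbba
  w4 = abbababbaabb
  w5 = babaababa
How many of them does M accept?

w1: 1 → 2 → 2 → 2 → 2 → 2 → 0 → 2 → 0 → 2 → 2 → 2  → end 2, rejected
w2: 1 → 2 → 2 → 2 → 2 → 2 → 2 → 2 → 0 → 2 → 2 → 0  → end 0, rejected
w3: 1 → 0 → 1 → 0 → 2 → 0 → 2 → 0 → 2 → 2 → 2 → 0 → 1 → 2 → 2  → end 2, rejected
w4: 1 → 0 → 1 → 2 → 2 → 0 → 2 → 0 → 1 → 0 → 2 → 0 → 1  → end 1, rejected
w5: 1 → 2 → 2 → 0 → 2 → 2 → 0 → 2 → 0 → 2  → end 2, rejected

0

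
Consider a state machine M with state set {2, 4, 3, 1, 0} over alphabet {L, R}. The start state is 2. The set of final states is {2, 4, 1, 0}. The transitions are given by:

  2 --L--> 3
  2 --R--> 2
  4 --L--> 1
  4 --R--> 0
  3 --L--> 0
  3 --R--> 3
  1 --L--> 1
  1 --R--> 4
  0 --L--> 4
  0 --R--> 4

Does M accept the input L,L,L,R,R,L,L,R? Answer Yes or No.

Yes

Trace: 2 -L-> 3 -L-> 0 -L-> 4 -R-> 0 -R-> 4 -L-> 1 -L-> 1 -R-> 4
End state 4 is accepting.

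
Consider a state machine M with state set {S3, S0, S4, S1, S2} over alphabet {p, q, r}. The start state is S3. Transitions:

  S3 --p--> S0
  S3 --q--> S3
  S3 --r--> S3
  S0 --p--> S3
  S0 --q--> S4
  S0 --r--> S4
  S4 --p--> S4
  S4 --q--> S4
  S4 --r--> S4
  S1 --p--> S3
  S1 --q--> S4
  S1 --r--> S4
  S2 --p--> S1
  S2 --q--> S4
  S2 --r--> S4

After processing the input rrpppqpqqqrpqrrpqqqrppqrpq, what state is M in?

start at S3
read 'r': S3 → S3
read 'r': S3 → S3
read 'p': S3 → S0
read 'p': S0 → S3
read 'p': S3 → S0
read 'q': S0 → S4
read 'p': S4 → S4
read 'q': S4 → S4
read 'q': S4 → S4
read 'q': S4 → S4
read 'r': S4 → S4
read 'p': S4 → S4
read 'q': S4 → S4
read 'r': S4 → S4
read 'r': S4 → S4
read 'p': S4 → S4
read 'q': S4 → S4
read 'q': S4 → S4
read 'q': S4 → S4
read 'r': S4 → S4
read 'p': S4 → S4
read 'p': S4 → S4
read 'q': S4 → S4
read 'r': S4 → S4
read 'p': S4 → S4
read 'q': S4 → S4

S4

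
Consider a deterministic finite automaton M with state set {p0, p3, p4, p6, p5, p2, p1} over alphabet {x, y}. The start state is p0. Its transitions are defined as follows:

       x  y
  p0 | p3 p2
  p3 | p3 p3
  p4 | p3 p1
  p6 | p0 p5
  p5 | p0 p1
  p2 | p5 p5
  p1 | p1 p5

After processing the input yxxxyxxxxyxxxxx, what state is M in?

p0 → p2 → p5 → p0 → p3 → p3 → p3 → p3 → p3 → p3 → p3 → p3 → p3 → p3 → p3 → p3

p3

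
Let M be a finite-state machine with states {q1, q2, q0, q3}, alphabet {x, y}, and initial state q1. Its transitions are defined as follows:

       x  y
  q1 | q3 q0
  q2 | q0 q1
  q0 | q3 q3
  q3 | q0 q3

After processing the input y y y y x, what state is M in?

start at q1
read 'y': q1 → q0
read 'y': q0 → q3
read 'y': q3 → q3
read 'y': q3 → q3
read 'x': q3 → q0

q0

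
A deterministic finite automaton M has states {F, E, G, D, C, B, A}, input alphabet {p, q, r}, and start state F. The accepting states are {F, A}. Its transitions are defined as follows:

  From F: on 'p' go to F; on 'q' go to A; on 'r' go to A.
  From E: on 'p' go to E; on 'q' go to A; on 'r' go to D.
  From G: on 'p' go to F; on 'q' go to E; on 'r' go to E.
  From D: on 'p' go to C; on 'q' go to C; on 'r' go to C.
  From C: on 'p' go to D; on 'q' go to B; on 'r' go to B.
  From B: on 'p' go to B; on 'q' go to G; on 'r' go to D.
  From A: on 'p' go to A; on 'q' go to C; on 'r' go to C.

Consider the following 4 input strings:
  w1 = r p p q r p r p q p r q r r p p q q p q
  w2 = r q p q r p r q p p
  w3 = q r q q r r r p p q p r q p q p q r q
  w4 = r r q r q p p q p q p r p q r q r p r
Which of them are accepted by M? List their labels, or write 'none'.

w1: F → A → A → A → C → B → B → D → C → B → B → D → C → B → D → C → D → C → B → B → G  → end G, rejected
w2: F → A → C → D → C → B → B → D → C → D → C  → end C, rejected
w3: F → A → C → B → G → E → D → C → D → C → B → B → D → C → D → C → D → C → B → G  → end G, rejected
w4: F → A → C → B → D → C → D → C → B → B → G → F → A → A → C → B → G → E → E → D  → end D, rejected

none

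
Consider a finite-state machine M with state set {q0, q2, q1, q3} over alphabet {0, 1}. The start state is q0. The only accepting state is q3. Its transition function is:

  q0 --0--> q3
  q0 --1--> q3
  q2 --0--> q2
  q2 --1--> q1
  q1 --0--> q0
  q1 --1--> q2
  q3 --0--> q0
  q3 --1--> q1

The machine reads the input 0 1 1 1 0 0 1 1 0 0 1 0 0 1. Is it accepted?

No

Trace: q0 -0-> q3 -1-> q1 -1-> q2 -1-> q1 -0-> q0 -0-> q3 -1-> q1 -1-> q2 -0-> q2 -0-> q2 -1-> q1 -0-> q0 -0-> q3 -1-> q1
End state q1 is not accepting.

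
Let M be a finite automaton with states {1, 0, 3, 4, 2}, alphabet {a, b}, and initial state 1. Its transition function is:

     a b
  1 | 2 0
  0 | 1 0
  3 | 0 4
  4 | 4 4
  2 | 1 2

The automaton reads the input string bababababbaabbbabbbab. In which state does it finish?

start at 1
read 'b': 1 → 0
read 'a': 0 → 1
read 'b': 1 → 0
read 'a': 0 → 1
read 'b': 1 → 0
read 'a': 0 → 1
read 'b': 1 → 0
read 'a': 0 → 1
read 'b': 1 → 0
read 'b': 0 → 0
read 'a': 0 → 1
read 'a': 1 → 2
read 'b': 2 → 2
read 'b': 2 → 2
read 'b': 2 → 2
read 'a': 2 → 1
read 'b': 1 → 0
read 'b': 0 → 0
read 'b': 0 → 0
read 'a': 0 → 1
read 'b': 1 → 0

0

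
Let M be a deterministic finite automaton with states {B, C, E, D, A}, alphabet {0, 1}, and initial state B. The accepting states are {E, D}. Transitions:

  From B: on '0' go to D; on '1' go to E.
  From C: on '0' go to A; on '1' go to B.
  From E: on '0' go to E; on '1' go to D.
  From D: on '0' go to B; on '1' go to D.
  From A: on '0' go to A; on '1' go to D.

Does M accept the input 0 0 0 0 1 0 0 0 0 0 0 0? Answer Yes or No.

B → D → B → D → B → E → E → E → E → E → E → E → E
End state E is accepting.

Yes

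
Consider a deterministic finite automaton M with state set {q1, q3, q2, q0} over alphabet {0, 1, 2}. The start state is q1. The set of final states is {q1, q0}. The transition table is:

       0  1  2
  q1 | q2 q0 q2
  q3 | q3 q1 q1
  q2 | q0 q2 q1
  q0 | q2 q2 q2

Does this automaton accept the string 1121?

Yes

q1 → q0 → q2 → q1 → q0
End state q0 is accepting.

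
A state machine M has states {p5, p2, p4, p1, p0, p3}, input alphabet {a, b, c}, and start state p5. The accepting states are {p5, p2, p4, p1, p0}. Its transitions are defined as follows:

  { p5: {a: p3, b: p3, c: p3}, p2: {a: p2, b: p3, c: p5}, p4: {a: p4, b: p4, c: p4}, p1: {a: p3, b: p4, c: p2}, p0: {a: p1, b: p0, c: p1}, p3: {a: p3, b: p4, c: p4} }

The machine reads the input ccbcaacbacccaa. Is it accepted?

Trace: p5 -c-> p3 -c-> p4 -b-> p4 -c-> p4 -a-> p4 -a-> p4 -c-> p4 -b-> p4 -a-> p4 -c-> p4 -c-> p4 -c-> p4 -a-> p4 -a-> p4
End state p4 is accepting.

Yes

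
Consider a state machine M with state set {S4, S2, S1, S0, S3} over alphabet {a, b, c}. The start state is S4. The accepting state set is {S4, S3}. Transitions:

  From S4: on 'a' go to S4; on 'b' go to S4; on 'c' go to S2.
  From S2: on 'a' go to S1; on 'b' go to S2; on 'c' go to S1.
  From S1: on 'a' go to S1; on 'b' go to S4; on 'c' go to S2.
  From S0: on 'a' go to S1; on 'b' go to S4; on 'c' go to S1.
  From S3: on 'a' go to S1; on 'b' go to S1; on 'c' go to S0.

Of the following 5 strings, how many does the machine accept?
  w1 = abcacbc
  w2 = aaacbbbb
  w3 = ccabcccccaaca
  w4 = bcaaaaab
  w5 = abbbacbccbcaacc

1

w1: Trace: S4 -a-> S4 -b-> S4 -c-> S2 -a-> S1 -c-> S2 -b-> S2 -c-> S1  → end S1, rejected
w2: Trace: S4 -a-> S4 -a-> S4 -a-> S4 -c-> S2 -b-> S2 -b-> S2 -b-> S2 -b-> S2  → end S2, rejected
w3: Trace: S4 -c-> S2 -c-> S1 -a-> S1 -b-> S4 -c-> S2 -c-> S1 -c-> S2 -c-> S1 -c-> S2 -a-> S1 -a-> S1 -c-> S2 -a-> S1  → end S1, rejected
w4: Trace: S4 -b-> S4 -c-> S2 -a-> S1 -a-> S1 -a-> S1 -a-> S1 -a-> S1 -b-> S4  → end S4, accepted
w5: Trace: S4 -a-> S4 -b-> S4 -b-> S4 -b-> S4 -a-> S4 -c-> S2 -b-> S2 -c-> S1 -c-> S2 -b-> S2 -c-> S1 -a-> S1 -a-> S1 -c-> S2 -c-> S1  → end S1, rejected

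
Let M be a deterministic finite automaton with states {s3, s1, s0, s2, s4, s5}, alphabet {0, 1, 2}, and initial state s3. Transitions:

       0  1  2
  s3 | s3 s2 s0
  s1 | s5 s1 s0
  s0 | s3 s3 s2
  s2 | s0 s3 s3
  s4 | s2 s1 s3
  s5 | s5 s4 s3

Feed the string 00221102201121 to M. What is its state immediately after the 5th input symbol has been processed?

Trace: s3 -0-> s3 -0-> s3 -2-> s0 -2-> s2 -1-> s3
After 5 symbols: s3.

s3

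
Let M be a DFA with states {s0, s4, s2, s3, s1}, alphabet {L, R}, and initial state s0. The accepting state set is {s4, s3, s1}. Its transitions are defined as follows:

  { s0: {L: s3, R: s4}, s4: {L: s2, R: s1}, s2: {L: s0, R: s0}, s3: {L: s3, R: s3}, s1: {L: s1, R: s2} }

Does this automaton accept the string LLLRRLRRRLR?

Yes

start at s0
read 'L': s0 → s3
read 'L': s3 → s3
read 'L': s3 → s3
read 'R': s3 → s3
read 'R': s3 → s3
read 'L': s3 → s3
read 'R': s3 → s3
read 'R': s3 → s3
read 'R': s3 → s3
read 'L': s3 → s3
read 'R': s3 → s3
End state s3 is accepting.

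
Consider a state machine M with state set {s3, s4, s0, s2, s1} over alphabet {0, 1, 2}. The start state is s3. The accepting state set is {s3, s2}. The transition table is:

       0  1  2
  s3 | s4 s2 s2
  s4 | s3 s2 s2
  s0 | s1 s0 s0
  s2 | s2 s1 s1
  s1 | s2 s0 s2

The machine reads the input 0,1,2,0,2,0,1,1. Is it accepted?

Trace: s3 -0-> s4 -1-> s2 -2-> s1 -0-> s2 -2-> s1 -0-> s2 -1-> s1 -1-> s0
End state s0 is not accepting.

No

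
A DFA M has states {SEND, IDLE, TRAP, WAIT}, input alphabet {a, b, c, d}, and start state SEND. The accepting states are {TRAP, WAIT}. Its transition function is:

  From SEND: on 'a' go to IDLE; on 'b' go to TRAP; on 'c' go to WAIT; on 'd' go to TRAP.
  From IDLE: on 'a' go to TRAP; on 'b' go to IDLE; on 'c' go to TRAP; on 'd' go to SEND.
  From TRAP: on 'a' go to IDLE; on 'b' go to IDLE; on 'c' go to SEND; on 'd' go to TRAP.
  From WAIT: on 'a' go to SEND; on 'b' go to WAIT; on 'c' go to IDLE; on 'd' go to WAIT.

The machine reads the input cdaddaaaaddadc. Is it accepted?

Yes

Trace: SEND -c-> WAIT -d-> WAIT -a-> SEND -d-> TRAP -d-> TRAP -a-> IDLE -a-> TRAP -a-> IDLE -a-> TRAP -d-> TRAP -d-> TRAP -a-> IDLE -d-> SEND -c-> WAIT
End state WAIT is accepting.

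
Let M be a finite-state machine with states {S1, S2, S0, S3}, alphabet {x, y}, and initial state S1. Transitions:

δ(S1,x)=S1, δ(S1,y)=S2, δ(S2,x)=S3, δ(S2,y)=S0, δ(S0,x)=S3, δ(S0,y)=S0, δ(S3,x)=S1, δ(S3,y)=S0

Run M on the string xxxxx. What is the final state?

Trace: S1 -x-> S1 -x-> S1 -x-> S1 -x-> S1 -x-> S1

S1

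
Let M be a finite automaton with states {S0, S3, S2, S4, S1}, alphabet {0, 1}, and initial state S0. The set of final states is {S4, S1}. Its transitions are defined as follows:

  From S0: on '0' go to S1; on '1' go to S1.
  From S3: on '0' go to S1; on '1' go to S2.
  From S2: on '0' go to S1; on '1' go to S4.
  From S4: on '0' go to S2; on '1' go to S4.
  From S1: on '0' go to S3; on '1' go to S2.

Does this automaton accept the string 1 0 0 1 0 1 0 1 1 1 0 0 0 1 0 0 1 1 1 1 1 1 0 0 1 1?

Trace: S0 -1-> S1 -0-> S3 -0-> S1 -1-> S2 -0-> S1 -1-> S2 -0-> S1 -1-> S2 -1-> S4 -1-> S4 -0-> S2 -0-> S1 -0-> S3 -1-> S2 -0-> S1 -0-> S3 -1-> S2 -1-> S4 -1-> S4 -1-> S4 -1-> S4 -1-> S4 -0-> S2 -0-> S1 -1-> S2 -1-> S4
End state S4 is accepting.

Yes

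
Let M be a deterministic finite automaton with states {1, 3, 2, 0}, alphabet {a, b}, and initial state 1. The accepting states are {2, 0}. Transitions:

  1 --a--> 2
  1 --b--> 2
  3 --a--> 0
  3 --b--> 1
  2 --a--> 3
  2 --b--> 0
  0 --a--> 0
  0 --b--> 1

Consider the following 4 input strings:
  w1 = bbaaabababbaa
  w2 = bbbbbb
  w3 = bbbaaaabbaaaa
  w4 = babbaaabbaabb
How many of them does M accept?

w1:
  start at 1
  read 'b': 1 → 2
  read 'b': 2 → 0
  read 'a': 0 → 0
  read 'a': 0 → 0
  read 'a': 0 → 0
  read 'b': 0 → 1
  read 'a': 1 → 2
  read 'b': 2 → 0
  read 'a': 0 → 0
  read 'b': 0 → 1
  read 'b': 1 → 2
  read 'a': 2 → 3
  read 'a': 3 → 0
  end 0, accepted
w2:
  start at 1
  read 'b': 1 → 2
  read 'b': 2 → 0
  read 'b': 0 → 1
  read 'b': 1 → 2
  read 'b': 2 → 0
  read 'b': 0 → 1
  end 1, rejected
w3:
  start at 1
  read 'b': 1 → 2
  read 'b': 2 → 0
  read 'b': 0 → 1
  read 'a': 1 → 2
  read 'a': 2 → 3
  read 'a': 3 → 0
  read 'a': 0 → 0
  read 'b': 0 → 1
  read 'b': 1 → 2
  read 'a': 2 → 3
  read 'a': 3 → 0
  read 'a': 0 → 0
  read 'a': 0 → 0
  end 0, accepted
w4:
  start at 1
  read 'b': 1 → 2
  read 'a': 2 → 3
  read 'b': 3 → 1
  read 'b': 1 → 2
  read 'a': 2 → 3
  read 'a': 3 → 0
  read 'a': 0 → 0
  read 'b': 0 → 1
  read 'b': 1 → 2
  read 'a': 2 → 3
  read 'a': 3 → 0
  read 'b': 0 → 1
  read 'b': 1 → 2
  end 2, accepted

3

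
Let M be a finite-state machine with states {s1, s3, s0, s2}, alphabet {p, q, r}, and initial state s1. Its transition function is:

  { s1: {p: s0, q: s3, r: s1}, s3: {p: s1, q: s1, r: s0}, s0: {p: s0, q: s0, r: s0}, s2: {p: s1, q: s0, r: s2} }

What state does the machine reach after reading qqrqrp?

s0

start at s1
read 'q': s1 → s3
read 'q': s3 → s1
read 'r': s1 → s1
read 'q': s1 → s3
read 'r': s3 → s0
read 'p': s0 → s0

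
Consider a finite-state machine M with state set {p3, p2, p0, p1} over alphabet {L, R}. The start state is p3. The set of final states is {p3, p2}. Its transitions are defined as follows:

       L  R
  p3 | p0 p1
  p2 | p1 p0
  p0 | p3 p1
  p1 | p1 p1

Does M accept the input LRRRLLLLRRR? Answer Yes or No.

p3 → p0 → p1 → p1 → p1 → p1 → p1 → p1 → p1 → p1 → p1 → p1
End state p1 is not accepting.

No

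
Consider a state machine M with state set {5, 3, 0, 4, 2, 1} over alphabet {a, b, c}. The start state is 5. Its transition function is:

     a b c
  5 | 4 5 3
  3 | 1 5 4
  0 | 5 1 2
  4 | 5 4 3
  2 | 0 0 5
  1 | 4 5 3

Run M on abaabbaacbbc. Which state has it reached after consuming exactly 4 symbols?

5 → 4 → 4 → 5 → 4
After 4 symbols: 4.

4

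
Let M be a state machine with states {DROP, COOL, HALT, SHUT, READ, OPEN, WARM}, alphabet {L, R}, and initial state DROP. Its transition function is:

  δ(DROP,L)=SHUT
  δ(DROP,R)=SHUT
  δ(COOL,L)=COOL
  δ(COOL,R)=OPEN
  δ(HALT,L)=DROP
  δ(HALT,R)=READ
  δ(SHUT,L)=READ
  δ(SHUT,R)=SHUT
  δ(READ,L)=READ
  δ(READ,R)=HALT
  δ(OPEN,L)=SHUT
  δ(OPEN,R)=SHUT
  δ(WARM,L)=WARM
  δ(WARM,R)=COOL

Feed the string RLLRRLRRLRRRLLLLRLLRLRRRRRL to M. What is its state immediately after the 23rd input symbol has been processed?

start at DROP
read 'R': DROP → SHUT
read 'L': SHUT → READ
read 'L': READ → READ
read 'R': READ → HALT
read 'R': HALT → READ
read 'L': READ → READ
read 'R': READ → HALT
read 'R': HALT → READ
read 'L': READ → READ
read 'R': READ → HALT
read 'R': HALT → READ
read 'R': READ → HALT
read 'L': HALT → DROP
read 'L': DROP → SHUT
read 'L': SHUT → READ
read 'L': READ → READ
read 'R': READ → HALT
read 'L': HALT → DROP
read 'L': DROP → SHUT
read 'R': SHUT → SHUT
read 'L': SHUT → READ
read 'R': READ → HALT
read 'R': HALT → READ
After 23 symbols: READ.

READ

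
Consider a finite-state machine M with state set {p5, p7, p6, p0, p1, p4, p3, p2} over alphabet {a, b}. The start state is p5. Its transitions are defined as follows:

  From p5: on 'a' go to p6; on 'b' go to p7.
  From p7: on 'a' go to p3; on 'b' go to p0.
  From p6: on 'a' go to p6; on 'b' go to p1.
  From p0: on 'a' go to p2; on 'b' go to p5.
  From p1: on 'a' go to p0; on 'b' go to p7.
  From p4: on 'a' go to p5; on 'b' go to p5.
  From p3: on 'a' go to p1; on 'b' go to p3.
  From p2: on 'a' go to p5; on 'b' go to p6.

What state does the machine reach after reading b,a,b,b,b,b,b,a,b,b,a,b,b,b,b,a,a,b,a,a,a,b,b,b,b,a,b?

start at p5
read 'b': p5 → p7
read 'a': p7 → p3
read 'b': p3 → p3
read 'b': p3 → p3
read 'b': p3 → p3
read 'b': p3 → p3
read 'b': p3 → p3
read 'a': p3 → p1
read 'b': p1 → p7
read 'b': p7 → p0
read 'a': p0 → p2
read 'b': p2 → p6
read 'b': p6 → p1
read 'b': p1 → p7
read 'b': p7 → p0
read 'a': p0 → p2
read 'a': p2 → p5
read 'b': p5 → p7
read 'a': p7 → p3
read 'a': p3 → p1
read 'a': p1 → p0
read 'b': p0 → p5
read 'b': p5 → p7
read 'b': p7 → p0
read 'b': p0 → p5
read 'a': p5 → p6
read 'b': p6 → p1

p1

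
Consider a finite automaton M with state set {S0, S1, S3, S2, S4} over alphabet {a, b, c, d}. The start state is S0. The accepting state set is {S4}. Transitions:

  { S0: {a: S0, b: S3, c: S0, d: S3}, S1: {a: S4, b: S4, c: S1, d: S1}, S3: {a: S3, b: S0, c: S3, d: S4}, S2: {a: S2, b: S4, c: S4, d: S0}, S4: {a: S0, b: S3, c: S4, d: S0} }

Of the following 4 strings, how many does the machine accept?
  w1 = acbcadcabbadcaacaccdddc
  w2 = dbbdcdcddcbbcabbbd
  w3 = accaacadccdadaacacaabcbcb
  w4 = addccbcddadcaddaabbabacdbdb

1

w1: Trace: S0 -a-> S0 -c-> S0 -b-> S3 -c-> S3 -a-> S3 -d-> S4 -c-> S4 -a-> S0 -b-> S3 -b-> S0 -a-> S0 -d-> S3 -c-> S3 -a-> S3 -a-> S3 -c-> S3 -a-> S3 -c-> S3 -c-> S3 -d-> S4 -d-> S0 -d-> S3 -c-> S3  → end S3, rejected
w2: Trace: S0 -d-> S3 -b-> S0 -b-> S3 -d-> S4 -c-> S4 -d-> S0 -c-> S0 -d-> S3 -d-> S4 -c-> S4 -b-> S3 -b-> S0 -c-> S0 -a-> S0 -b-> S3 -b-> S0 -b-> S3 -d-> S4  → end S4, accepted
w3: Trace: S0 -a-> S0 -c-> S0 -c-> S0 -a-> S0 -a-> S0 -c-> S0 -a-> S0 -d-> S3 -c-> S3 -c-> S3 -d-> S4 -a-> S0 -d-> S3 -a-> S3 -a-> S3 -c-> S3 -a-> S3 -c-> S3 -a-> S3 -a-> S3 -b-> S0 -c-> S0 -b-> S3 -c-> S3 -b-> S0  → end S0, rejected
w4: Trace: S0 -a-> S0 -d-> S3 -d-> S4 -c-> S4 -c-> S4 -b-> S3 -c-> S3 -d-> S4 -d-> S0 -a-> S0 -d-> S3 -c-> S3 -a-> S3 -d-> S4 -d-> S0 -a-> S0 -a-> S0 -b-> S3 -b-> S0 -a-> S0 -b-> S3 -a-> S3 -c-> S3 -d-> S4 -b-> S3 -d-> S4 -b-> S3  → end S3, rejected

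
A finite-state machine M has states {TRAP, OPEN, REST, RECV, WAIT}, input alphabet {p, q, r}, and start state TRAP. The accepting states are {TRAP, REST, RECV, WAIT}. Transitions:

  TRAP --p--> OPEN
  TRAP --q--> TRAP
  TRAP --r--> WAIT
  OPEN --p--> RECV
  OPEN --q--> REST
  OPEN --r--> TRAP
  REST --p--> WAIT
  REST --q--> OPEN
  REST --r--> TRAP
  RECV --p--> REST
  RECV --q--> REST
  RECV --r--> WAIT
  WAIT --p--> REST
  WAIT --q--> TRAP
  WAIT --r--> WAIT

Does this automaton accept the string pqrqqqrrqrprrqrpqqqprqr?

Yes

TRAP → OPEN → REST → TRAP → TRAP → TRAP → TRAP → WAIT → WAIT → TRAP → WAIT → REST → TRAP → WAIT → TRAP → WAIT → REST → OPEN → REST → OPEN → RECV → WAIT → TRAP → WAIT
End state WAIT is accepting.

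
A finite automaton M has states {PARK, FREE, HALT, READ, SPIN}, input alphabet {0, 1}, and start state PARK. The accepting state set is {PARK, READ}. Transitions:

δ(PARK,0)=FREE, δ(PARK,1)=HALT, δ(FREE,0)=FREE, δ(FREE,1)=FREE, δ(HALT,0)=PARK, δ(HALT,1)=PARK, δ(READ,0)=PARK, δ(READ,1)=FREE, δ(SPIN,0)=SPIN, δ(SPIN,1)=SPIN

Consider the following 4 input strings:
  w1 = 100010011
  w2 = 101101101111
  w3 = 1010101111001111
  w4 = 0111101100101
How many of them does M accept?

w1: PARK → HALT → PARK → FREE → FREE → FREE → FREE → FREE → FREE → FREE  → end FREE, rejected
w2: PARK → HALT → PARK → HALT → PARK → FREE → FREE → FREE → FREE → FREE → FREE → FREE → FREE  → end FREE, rejected
w3: PARK → HALT → PARK → HALT → PARK → HALT → PARK → HALT → PARK → HALT → PARK → FREE → FREE → FREE → FREE → FREE → FREE  → end FREE, rejected
w4: PARK → FREE → FREE → FREE → FREE → FREE → FREE → FREE → FREE → FREE → FREE → FREE → FREE → FREE  → end FREE, rejected

0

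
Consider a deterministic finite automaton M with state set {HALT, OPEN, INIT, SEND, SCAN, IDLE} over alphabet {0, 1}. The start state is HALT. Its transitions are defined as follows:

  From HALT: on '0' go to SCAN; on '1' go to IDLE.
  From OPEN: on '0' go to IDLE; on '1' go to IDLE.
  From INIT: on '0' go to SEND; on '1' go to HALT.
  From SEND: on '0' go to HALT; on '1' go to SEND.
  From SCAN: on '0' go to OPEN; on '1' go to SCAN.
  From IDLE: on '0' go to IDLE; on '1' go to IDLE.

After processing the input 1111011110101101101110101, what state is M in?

IDLE

HALT → IDLE → IDLE → IDLE → IDLE → IDLE → IDLE → IDLE → IDLE → IDLE → IDLE → IDLE → IDLE → IDLE → IDLE → IDLE → IDLE → IDLE → IDLE → IDLE → IDLE → IDLE → IDLE → IDLE → IDLE → IDLE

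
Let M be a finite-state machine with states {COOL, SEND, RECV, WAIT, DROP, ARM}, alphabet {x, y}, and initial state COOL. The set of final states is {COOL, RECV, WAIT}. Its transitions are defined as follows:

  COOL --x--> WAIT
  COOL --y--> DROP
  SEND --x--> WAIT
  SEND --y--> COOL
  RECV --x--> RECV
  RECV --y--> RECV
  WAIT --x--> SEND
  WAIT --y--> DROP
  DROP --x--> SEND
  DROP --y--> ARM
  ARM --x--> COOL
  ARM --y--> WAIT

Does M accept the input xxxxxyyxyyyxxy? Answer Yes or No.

No

COOL → WAIT → SEND → WAIT → SEND → WAIT → DROP → ARM → COOL → DROP → ARM → WAIT → SEND → WAIT → DROP
End state DROP is not accepting.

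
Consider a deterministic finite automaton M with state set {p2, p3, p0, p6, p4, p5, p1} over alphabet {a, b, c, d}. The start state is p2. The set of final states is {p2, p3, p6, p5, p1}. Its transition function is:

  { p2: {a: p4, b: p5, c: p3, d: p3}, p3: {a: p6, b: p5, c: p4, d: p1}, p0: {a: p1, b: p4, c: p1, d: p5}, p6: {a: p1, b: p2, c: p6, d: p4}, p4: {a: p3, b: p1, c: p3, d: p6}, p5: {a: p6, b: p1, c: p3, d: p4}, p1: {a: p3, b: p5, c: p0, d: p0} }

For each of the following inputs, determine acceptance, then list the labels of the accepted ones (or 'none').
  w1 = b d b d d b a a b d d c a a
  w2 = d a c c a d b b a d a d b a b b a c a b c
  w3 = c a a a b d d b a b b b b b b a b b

w1: p2 → p5 → p4 → p1 → p0 → p5 → p1 → p3 → p6 → p2 → p3 → p1 → p0 → p1 → p3  → end p3, accepted
w2: p2 → p3 → p6 → p6 → p6 → p1 → p0 → p4 → p1 → p3 → p1 → p3 → p1 → p5 → p6 → p2 → p5 → p6 → p6 → p1 → p5 → p3  → end p3, accepted
w3: p2 → p3 → p6 → p1 → p3 → p5 → p4 → p6 → p2 → p4 → p1 → p5 → p1 → p5 → p1 → p5 → p6 → p2 → p5  → end p5, accepted

w1, w2, w3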